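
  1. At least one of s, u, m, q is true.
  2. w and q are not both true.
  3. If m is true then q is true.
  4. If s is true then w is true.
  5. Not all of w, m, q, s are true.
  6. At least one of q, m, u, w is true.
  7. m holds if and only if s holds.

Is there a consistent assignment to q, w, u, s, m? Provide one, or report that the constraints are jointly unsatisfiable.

q = False, w = True, u = True, s = False, m = False

  (1) {s, u, m, q}: 1 true — at least one ✓
  (2) w=T, q=F — not both ✓
  (3) m=F ⇒ q: vacuous ✓
  (4) s=F ⇒ w: vacuous ✓
  (5) {w, m, q, s}: 1/4 true — not all ✓
  (6) {q, m, u, w}: 2 true — at least one ✓
  (7) m=F, s=F — same ✓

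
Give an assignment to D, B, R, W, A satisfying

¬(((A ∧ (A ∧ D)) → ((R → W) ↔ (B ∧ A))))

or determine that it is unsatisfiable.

D: True; B: False; R: True; W: True; A: True

  ¬(((A ∧ (A ∧ D)) → ((R → W) ↔ (B ∧ A)))) = True
    (A ∧ (A ∧ D)) → ((R → W) ↔ (B ∧ A)) = False
      A ∧ (A ∧ D) = True
        A ∧ D = True
      (R → W) ↔ (B ∧ A) = False
        R → W = True
        B ∧ A = False
The formula evaluates to True.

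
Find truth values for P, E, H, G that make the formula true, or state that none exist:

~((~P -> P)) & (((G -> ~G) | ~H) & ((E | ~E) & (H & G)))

No satisfying assignment exists.

Case G = True: the formula simplifies to ~((~P -> P)) & (~H & ((E | ~E) & H)).
  H = True: the conjunct ~H is False.
  H = False: the conjunct H is False.
Case G = False: the conjunct G is False.
Both cases fail — unsatisfiable.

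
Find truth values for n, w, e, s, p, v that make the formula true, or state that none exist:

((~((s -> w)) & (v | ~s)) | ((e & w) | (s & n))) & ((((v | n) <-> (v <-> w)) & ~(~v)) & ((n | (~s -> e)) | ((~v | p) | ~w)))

n = False, w = True, e = True, s = True, p = False, v = True

  (~((s -> w)) & (v | ~s)) | ((e & w) | (s & n)) = True
    ~((s -> w)) & (v | ~s) = False
      ~((s -> w)) = False
        s -> w = True
      v | ~s = True
        ~s = False
    (e & w) | (s & n) = True
      e & w = True
      s & n = False
  (((v | n) <-> (v <-> w)) & ~(~v)) & ((n | (~s -> e)) | ((~v | p) | ~w)) = True
    ((v | n) <-> (v <-> w)) & ~(~v) = True
      (v | n) <-> (v <-> w) = True
        v | n = True
        v <-> w = True
      ~(~v) = True
        ~v = False
    (n | (~s -> e)) | ((~v | p) | ~w) = True
      n | (~s -> e) = True
        ~s -> e = True
          ~s = False
      (~v | p) | ~w = False
        ~v | p = False
          ~v = False
        ~w = False
Both conjuncts True, so the formula holds.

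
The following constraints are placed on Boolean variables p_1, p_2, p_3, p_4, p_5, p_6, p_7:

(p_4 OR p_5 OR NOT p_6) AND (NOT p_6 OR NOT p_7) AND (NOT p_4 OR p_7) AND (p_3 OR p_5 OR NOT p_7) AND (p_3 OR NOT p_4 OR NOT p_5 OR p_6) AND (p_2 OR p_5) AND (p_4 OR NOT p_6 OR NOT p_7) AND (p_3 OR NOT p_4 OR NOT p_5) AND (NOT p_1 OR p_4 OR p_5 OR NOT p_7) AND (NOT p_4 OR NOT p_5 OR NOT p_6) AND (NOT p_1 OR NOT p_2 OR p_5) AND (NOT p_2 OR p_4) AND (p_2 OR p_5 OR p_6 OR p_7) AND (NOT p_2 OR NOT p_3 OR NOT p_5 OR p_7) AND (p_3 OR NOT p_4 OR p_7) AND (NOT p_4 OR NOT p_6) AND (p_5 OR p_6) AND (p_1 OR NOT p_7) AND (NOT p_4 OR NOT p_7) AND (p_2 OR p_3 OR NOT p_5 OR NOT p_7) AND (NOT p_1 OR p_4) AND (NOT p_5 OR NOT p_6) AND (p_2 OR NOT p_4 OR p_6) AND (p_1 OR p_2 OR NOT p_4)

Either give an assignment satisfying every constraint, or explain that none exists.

Try p_1 = True:
  (NOT p_1 OR p_4) forces p_4 = True.
  (NOT p_4 OR p_7) forces p_7 = True.
  clause (NOT p_4 OR NOT p_7) is falsified — backtrack.
So p_1 = False.
  then (p_1 OR NOT p_7) forces p_7 = False.
  then (NOT p_4 OR p_7) forces p_4 = False.
  then (NOT p_2 OR p_4) forces p_2 = False.
  then (p_2 OR p_5) forces p_5 = True.
  then (NOT p_5 OR NOT p_6) forces p_6 = False.
Set p_3 = True.
All clauses satisfied.

p_1 = False, p_2 = False, p_3 = True, p_4 = False, p_5 = True, p_6 = False, p_7 = False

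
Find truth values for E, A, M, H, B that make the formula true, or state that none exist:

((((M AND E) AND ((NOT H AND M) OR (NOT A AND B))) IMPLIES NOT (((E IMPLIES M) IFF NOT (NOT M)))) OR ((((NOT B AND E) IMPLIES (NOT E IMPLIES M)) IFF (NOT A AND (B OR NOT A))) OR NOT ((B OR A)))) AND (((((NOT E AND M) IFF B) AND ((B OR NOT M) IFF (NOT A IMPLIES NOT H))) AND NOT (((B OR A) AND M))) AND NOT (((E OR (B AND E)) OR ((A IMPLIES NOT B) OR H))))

Unsatisfiable — no assignment works.

Case E = True: the conjunct NOT (((E OR (B AND E)) OR ((A IMPLIES NOT B) OR H))) becomes NOT ((True OR ((A IMPLIES NOT B) OR H))) = False.
Case E = False: the formula simplifies to (((M IFF B) AND ((B OR NOT M) IFF (NOT A IMPLIES NOT H))) AND NOT (((B OR A) AND M))) AND NOT (((A IMPLIES NOT B) OR H)).
  B = True: simplifies to ((M AND (NOT A IMPLIES NOT H)) AND NOT M) AND NOT ((NOT A OR H)).
    M = True: the conjunct NOT M is False.
    M = False: the conjunct M is False.
  B = False: the conjunct NOT (((A IMPLIES NOT B) OR H)) becomes NOT ((True OR H)) = False.
Both cases fail — unsatisfiable.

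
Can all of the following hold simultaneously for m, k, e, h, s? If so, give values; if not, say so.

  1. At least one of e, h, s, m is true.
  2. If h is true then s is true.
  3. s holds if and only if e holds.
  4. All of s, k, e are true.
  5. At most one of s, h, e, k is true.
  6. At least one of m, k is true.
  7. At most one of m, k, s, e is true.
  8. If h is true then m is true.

Case k = True:
  (4) forces s = True.
  Constraint (5) is violated (s=T, k=T) — contradiction.
Case k = False:
  Constraint (4) is violated (k=F) — contradiction.
Both cases fail — unsatisfiable.

The formula is unsatisfiable.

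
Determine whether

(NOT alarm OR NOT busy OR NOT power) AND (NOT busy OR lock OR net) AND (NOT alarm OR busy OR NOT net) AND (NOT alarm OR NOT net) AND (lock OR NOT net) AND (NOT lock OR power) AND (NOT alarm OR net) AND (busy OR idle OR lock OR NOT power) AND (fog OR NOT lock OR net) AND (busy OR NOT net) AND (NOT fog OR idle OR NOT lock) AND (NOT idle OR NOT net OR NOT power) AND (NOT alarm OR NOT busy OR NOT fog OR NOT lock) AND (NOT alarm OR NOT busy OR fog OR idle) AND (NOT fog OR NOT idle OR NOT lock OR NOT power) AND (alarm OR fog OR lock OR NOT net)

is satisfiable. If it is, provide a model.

Set alarm = False.
Set power = True.
Set busy = False.
  then (busy OR NOT net) forces net = False.
Set fog = False.
  then (fog OR NOT lock OR net) forces lock = False.
  then (busy OR idle OR lock OR NOT power) forces idle = True.
All clauses satisfied.

alarm: False, power: True, busy: False, fog: False, net: False, lock: False, idle: True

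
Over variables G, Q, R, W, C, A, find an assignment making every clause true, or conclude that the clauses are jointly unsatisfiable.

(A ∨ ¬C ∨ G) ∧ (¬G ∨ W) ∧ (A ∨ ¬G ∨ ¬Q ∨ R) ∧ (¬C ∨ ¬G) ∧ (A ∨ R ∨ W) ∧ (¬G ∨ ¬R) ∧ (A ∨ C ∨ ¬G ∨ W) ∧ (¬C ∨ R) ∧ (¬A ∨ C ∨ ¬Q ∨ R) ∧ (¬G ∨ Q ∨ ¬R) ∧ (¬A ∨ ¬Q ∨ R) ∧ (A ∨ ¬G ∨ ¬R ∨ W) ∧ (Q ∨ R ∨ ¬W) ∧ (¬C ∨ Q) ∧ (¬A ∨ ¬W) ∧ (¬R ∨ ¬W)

G: False, Q: True, R: True, W: False, C: False, A: True

Set G = False.
Set Q = True.
Set R = True.
  then (¬R ∨ ¬W) forces W = False.
Set C = False.
Set A = True.
All clauses satisfied.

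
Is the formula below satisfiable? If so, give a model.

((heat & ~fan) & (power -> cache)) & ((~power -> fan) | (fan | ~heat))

cache = True, fan = False, heat = True, power = True

  (heat & ~fan) & (power -> cache) = True
    heat & ~fan = True
      ~fan = True
    power -> cache = True
  (~power -> fan) | (fan | ~heat) = True
    ~power -> fan = True
      ~power = False
    fan | ~heat = False
      ~heat = False
Both conjuncts True, so the formula holds.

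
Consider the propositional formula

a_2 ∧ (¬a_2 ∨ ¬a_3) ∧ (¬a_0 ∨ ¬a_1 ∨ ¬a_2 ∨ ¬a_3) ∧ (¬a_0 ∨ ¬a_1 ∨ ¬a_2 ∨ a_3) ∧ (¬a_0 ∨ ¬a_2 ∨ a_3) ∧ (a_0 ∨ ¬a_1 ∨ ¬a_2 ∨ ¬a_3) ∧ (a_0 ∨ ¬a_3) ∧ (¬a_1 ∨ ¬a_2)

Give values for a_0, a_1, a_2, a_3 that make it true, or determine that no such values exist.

Unit clause (a_2) forces a_2 = True.
In (¬a_2 ∨ ¬a_3) only ¬a_3 is left, so a_3 = False.
In (¬a_0 ∨ ¬a_2 ∨ a_3) only ¬a_0 is left, so a_0 = False.
In (¬a_1 ∨ ¬a_2) only ¬a_1 is left, so a_1 = False.
Check each clause:
  (a_2): a_2 holds.
  (¬a_2 ∨ ¬a_3): ¬a_3 holds.
  (¬a_0 ∨ ¬a_1 ∨ ¬a_2 ∨ ¬a_3): ¬a_0 holds.
  (¬a_0 ∨ ¬a_1 ∨ ¬a_2 ∨ a_3): ¬a_0 holds.
  (¬a_0 ∨ ¬a_2 ∨ a_3): ¬a_0 holds.
  (a_0 ∨ ¬a_1 ∨ ¬a_2 ∨ ¬a_3): ¬a_1 holds.
  (a_0 ∨ ¬a_3): ¬a_3 holds.
  (¬a_1 ∨ ¬a_2): ¬a_1 holds.
All clauses satisfied.

a_0 = False, a_1 = False, a_2 = True, a_3 = False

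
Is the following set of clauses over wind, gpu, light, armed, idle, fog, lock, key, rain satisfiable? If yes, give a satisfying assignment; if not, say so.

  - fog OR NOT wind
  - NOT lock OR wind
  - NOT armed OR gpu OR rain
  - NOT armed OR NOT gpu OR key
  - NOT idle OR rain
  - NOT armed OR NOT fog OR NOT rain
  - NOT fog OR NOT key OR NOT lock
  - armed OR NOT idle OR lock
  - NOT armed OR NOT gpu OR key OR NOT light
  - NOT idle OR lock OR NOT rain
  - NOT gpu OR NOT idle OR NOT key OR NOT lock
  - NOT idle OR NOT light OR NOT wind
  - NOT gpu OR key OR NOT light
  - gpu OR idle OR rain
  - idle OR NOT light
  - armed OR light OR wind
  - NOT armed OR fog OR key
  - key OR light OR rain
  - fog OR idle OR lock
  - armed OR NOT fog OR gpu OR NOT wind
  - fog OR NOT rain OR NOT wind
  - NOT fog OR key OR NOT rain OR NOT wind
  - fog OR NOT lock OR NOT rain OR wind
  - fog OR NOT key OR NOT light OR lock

wind = True, gpu = True, light = False, armed = True, idle = False, fog = True, lock = False, key = True, rain = False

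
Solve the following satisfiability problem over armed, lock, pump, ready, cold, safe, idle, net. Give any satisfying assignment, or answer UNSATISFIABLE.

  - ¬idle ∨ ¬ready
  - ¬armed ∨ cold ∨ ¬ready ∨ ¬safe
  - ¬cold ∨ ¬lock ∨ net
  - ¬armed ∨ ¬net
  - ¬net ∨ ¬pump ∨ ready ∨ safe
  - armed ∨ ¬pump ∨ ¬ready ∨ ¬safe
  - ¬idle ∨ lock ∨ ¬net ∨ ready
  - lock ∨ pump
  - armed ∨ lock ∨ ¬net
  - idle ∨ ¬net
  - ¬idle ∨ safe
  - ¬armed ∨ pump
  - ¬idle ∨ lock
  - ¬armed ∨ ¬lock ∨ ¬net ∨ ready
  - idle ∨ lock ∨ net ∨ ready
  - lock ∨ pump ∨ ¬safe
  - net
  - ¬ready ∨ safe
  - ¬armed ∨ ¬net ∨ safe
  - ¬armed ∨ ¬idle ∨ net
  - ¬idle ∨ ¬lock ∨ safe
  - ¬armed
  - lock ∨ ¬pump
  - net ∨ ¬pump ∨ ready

armed = False, lock = True, pump = False, ready = False, cold = False, safe = True, idle = True, net = True

Unit clause (net) forces net = True.
Unit clause (¬armed) forces armed = False.
In (armed ∨ lock ∨ ¬net) only lock is left, so lock = True.
In (idle ∨ ¬net) only idle is left, so idle = True.
In (¬idle ∨ safe) only safe is left, so safe = True.
In (¬idle ∨ ¬ready) only ¬ready is left, so ready = False.
Set pump = False.
Set cold = False.
All clauses satisfied.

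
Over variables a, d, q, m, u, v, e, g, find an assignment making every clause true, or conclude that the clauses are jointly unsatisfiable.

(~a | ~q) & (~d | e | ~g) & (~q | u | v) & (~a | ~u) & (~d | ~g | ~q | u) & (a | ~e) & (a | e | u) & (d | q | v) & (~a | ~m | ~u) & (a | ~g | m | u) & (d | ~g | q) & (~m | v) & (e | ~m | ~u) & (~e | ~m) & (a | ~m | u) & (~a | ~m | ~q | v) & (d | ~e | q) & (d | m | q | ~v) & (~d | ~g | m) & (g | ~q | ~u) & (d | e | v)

Set a = False.
  then (a | ~e) forces e = False.
  then (a | e | u) forces u = True.
  then (e | ~m | ~u) forces m = False.
Set d = True.
  then (~d | e | ~g) forces g = False.
  then (g | ~q | ~u) forces q = False.
Set v = False.
All clauses satisfied.

a: False, d: True, q: False, m: False, u: True, v: False, e: False, g: False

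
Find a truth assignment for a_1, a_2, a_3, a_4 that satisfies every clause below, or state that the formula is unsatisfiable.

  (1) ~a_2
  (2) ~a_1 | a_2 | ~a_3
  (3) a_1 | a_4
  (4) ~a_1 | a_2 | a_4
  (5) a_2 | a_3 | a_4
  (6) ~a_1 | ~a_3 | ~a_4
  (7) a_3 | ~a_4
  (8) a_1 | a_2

Case a_2 = True:
  Clause (~a_2) is falsified — contradiction.
Case a_2 = False:
  (a_1 | a_2) forces a_1 = True.
  (~a_1 | a_2 | ~a_3) forces a_3 = False.
  (~a_1 | a_2 | a_4) forces a_4 = True.
  Clause (a_3 | ~a_4) is falsified — contradiction.
Both cases fail, so the formula is unsatisfiable.

UNSATISFIABLE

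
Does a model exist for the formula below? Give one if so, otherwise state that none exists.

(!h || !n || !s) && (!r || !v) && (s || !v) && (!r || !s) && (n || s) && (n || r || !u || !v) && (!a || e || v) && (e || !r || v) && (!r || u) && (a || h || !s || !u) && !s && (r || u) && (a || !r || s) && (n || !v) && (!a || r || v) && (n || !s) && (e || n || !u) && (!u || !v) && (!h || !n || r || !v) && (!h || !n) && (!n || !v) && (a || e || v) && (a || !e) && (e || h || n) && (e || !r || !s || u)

e: True, r: True, v: False, a: True, n: True, h: False, u: True, s: False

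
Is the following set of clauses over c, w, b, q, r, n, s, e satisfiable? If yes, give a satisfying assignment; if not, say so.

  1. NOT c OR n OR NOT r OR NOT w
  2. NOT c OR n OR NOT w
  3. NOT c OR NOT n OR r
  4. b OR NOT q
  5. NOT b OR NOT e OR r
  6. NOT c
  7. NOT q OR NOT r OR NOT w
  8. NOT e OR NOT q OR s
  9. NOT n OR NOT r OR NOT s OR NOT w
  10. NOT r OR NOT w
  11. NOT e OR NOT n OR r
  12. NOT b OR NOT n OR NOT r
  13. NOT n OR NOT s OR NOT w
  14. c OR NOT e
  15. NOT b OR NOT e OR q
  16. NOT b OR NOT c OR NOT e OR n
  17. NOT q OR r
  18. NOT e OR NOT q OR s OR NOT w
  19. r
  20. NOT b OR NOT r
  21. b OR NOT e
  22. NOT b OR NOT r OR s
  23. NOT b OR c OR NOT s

c = False, w = False, b = False, q = False, r = True, n = False, s = True, e = False

Unit clause (NOT c) forces c = False.
In (c OR NOT e) only NOT e is left, so e = False.
Unit clause (r) forces r = True.
In (NOT b OR NOT r) only NOT b is left, so b = False.
In (b OR NOT q) only NOT q is left, so q = False.
In (NOT r OR NOT w) only NOT w is left, so w = False.
Set n = False.
Set s = True.
All clauses satisfied.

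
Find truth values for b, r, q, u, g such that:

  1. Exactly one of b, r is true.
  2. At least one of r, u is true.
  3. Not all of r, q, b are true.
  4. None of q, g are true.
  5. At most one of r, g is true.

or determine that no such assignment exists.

b=F, r=T, q=F, u=T, g=F

  (1) {b, r}: 1 true — exactly one ✓
  (2) {r, u}: 2 true — at least one ✓
  (3) {r, q, b}: 1/3 true — not all ✓
  (4) {q, g}: 0 true — none ✓
  (5) {r, g}: 1 true — at most one ✓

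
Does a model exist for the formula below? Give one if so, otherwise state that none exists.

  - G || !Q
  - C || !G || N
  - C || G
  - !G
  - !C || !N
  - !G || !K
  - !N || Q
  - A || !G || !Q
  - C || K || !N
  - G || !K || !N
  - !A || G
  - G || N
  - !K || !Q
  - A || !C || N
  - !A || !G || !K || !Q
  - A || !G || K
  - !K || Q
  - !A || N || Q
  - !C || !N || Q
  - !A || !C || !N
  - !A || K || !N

Case G = True:
  Clause (!G) is falsified — contradiction.
Case G = False:
  (G || !Q) forces Q = False.
  (C || G) forces C = True.
  (!C || !N) forces N = False.
  Clause (G || N) is falsified — contradiction.
Both cases fail, so the formula is unsatisfiable.

Unsatisfiable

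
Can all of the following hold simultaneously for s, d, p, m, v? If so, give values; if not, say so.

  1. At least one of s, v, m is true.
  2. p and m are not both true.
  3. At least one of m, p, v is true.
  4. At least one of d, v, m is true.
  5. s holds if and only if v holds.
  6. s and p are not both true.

s = True, d = True, p = False, m = False, v = True

  (1) {s, v, m}: 2 true — at least one ✓
  (2) p=F, m=F — not both ✓
  (3) {m, p, v}: 1 true — at least one ✓
  (4) {d, v, m}: 2 true — at least one ✓
  (5) s=T, v=T — same ✓
  (6) s=T, p=F — not both ✓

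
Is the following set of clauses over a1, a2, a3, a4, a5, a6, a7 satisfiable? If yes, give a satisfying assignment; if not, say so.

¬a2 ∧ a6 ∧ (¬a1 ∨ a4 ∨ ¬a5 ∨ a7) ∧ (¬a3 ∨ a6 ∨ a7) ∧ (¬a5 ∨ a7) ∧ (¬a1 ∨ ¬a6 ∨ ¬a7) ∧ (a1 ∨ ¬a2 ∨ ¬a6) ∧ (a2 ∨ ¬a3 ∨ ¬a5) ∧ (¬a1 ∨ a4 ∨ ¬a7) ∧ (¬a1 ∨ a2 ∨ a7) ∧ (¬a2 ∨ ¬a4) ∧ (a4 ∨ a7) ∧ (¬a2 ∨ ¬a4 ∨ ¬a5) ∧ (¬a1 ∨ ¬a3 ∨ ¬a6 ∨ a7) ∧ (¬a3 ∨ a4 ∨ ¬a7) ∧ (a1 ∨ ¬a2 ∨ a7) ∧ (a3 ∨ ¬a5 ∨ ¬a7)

a1 = False, a2 = False, a3 = False, a4 = True, a5 = False, a6 = True, a7 = False

Unit clause (¬a2) forces a2 = False.
Unit clause (a6) forces a6 = True.
Try a1 = True:
  (¬a1 ∨ ¬a6 ∨ ¬a7) forces a7 = False.
  clause (¬a1 ∨ a2 ∨ a7) is falsified — backtrack.
So a1 = False.
Set a3 = False.
Set a4 = True.
Set a5 = False.
Set a7 = False.
All clauses satisfied.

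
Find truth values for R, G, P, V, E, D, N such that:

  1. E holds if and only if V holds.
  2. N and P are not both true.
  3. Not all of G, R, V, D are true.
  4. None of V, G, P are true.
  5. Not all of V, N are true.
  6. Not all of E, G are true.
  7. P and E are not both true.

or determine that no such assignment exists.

R: False, G: False, P: False, V: False, E: False, D: False, N: False

  (1) E=F, V=F — same ✓
  (2) N=F, P=F — not both ✓
  (3) {G, R, V, D}: 0/4 true — not all ✓
  (4) {V, G, P}: 0 true — none ✓
  (5) {V, N}: 0/2 true — not all ✓
  (6) {E, G}: 0/2 true — not all ✓
  (7) P=F, E=F — not both ✓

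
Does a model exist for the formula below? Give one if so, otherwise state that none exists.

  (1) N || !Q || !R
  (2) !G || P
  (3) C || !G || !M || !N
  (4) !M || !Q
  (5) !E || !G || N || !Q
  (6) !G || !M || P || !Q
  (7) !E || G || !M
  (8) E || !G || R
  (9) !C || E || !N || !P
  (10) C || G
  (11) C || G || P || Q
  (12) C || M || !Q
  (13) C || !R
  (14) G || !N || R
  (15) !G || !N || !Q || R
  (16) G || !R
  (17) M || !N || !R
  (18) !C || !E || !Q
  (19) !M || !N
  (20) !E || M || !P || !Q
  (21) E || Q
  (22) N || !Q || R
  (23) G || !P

Set G = True.
  then (!G || P) forces P = True.
Set C = False.
  then (C || !R) forces R = False.
  then (E || !G || R) forces E = True.
Try Q = True:
  (!M || !Q) forces M = False.
  clause (C || M || !Q) is falsified — backtrack.
So Q = False.
Set N = True.
  then (C || !G || !M || !N) forces M = False.
All clauses satisfied.

G=T; C=F; P=T; E=T; R=F; Q=F; N=T; M=F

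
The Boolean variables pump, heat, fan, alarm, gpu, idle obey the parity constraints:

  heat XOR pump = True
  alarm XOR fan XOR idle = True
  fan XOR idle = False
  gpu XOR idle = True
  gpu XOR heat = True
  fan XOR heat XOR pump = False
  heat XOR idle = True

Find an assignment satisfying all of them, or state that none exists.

No satisfying assignment exists.

Adding constraints 4, 5, 7 mod 2: every variable appears an even number of times on the left, so the left side is 0.
But the right sides sum to 1 (mod 2). 0 ≠ 1 — the system is inconsistent.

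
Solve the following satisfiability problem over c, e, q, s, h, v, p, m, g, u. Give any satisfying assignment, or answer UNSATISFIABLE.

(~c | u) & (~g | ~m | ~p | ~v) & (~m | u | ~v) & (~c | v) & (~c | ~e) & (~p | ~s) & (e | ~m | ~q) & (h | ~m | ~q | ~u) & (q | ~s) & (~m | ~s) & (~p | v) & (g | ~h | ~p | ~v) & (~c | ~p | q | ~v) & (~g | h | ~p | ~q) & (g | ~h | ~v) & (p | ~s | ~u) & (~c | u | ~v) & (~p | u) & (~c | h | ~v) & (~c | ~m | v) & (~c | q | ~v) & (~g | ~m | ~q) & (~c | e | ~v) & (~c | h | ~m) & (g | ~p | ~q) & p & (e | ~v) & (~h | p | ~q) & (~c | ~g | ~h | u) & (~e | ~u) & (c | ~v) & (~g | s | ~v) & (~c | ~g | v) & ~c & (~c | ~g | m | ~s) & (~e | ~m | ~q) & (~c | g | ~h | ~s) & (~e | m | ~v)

Case c = True:
  Clause (~c) is falsified — contradiction.
Case c = False:
  (p) forces p = True.
  (~p | ~s) forces s = False.
  (~p | v) forces v = True.
  Clause (c | ~v) is falsified — contradiction.
Both cases fail, so the formula is unsatisfiable.

UNSATISFIABLE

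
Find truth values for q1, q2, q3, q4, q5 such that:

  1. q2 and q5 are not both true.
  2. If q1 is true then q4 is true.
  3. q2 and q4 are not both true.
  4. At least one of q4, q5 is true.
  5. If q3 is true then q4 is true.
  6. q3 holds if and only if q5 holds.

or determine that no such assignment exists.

q1: True, q2: False, q3: False, q4: True, q5: False

  (1) q2=F, q5=F — not both ✓
  (2) q1=T ⇒ q4: T ✓
  (3) q2=F, q4=T — not both ✓
  (4) {q4, q5}: 1 true — at least one ✓
  (5) q3=F ⇒ q4: vacuous ✓
  (6) q3=F, q5=F — same ✓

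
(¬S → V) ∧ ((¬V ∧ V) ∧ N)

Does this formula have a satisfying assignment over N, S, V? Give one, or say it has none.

Unsatisfiable — no assignment works.

Case V = True: the conjunct ¬V is False.
Case V = False: the conjunct V is False.
Both cases fail — unsatisfiable.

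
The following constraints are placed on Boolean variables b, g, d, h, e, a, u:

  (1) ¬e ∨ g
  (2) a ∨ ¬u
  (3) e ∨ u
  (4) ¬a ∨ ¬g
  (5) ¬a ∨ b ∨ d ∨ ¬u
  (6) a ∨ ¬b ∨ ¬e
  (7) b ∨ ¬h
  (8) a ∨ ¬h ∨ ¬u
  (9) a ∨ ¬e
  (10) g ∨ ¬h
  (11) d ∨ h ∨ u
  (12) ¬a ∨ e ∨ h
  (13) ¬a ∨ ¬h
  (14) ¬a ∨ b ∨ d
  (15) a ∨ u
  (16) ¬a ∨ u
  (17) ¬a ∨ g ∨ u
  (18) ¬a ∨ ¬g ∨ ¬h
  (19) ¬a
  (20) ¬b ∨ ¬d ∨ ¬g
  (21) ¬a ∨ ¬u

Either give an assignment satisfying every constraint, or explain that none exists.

Case a = True:
  Clause (¬a) is falsified — contradiction.
Case a = False:
  (a ∨ ¬u) forces u = False.
  Clause (a ∨ u) is falsified — contradiction.
Both cases fail, so the formula is unsatisfiable.

No satisfying assignment exists.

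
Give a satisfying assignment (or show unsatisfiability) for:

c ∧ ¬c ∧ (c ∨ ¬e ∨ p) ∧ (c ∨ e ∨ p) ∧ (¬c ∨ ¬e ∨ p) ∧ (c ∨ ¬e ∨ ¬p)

UNSATISFIABLE

Case c = True:
  Clause (¬c) is falsified — contradiction.
Case c = False:
  Clause (c) is falsified — contradiction.
Both cases fail, so the formula is unsatisfiable.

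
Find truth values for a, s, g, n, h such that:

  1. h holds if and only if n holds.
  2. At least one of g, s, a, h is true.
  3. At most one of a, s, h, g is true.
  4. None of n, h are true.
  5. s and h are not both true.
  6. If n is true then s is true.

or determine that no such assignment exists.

a: False, s: False, g: True, n: False, h: False

  (1) h=F, n=F — same ✓
  (2) {g, s, a, h}: 1 true — at least one ✓
  (3) {a, s, h, g}: 1 true — at most one ✓
  (4) {n, h}: 0 true — none ✓
  (5) s=F, h=F — not both ✓
  (6) n=F ⇒ s: vacuous ✓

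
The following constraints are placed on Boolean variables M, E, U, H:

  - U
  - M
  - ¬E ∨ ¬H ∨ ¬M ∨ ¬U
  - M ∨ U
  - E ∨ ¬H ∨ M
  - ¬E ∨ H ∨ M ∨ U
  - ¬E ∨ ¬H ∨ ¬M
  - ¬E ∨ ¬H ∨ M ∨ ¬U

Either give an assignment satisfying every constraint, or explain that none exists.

Unit clause (U) forces U = True.
Unit clause (M) forces M = True.
Set E = False.
Set H = True.
All clauses satisfied.

M = True, E = False, U = True, H = True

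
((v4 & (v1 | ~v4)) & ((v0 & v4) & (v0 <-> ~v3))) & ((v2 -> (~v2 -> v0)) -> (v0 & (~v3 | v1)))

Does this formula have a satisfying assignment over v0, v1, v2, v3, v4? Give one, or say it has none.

v0: True, v1: True, v2: True, v3: False, v4: True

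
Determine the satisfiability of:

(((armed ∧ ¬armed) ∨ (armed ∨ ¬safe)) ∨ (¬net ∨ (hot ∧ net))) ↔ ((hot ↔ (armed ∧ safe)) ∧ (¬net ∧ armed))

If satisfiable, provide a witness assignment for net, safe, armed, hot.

net = True; safe = True; armed = False; hot = False

  (((armed ∧ ¬armed) ∨ (armed ∨ ¬safe)) ∨ (¬net ∨ (hot ∧ net))) ↔ ((hot ↔ (armed ∧ safe)) ∧ (¬net ∧ armed)) = True
    ((armed ∧ ¬armed) ∨ (armed ∨ ¬safe)) ∨ (¬net ∨ (hot ∧ net)) = False
      (armed ∧ ¬armed) ∨ (armed ∨ ¬safe) = False
        armed ∧ ¬armed = False
          ¬armed = True
        armed ∨ ¬safe = False
          ¬safe = False
      ¬net ∨ (hot ∧ net) = False
        ¬net = False
        hot ∧ net = False
    (hot ↔ (armed ∧ safe)) ∧ (¬net ∧ armed) = False
      hot ↔ (armed ∧ safe) = True
        armed ∧ safe = False
      ¬net ∧ armed = False
        ¬net = False
The formula evaluates to True.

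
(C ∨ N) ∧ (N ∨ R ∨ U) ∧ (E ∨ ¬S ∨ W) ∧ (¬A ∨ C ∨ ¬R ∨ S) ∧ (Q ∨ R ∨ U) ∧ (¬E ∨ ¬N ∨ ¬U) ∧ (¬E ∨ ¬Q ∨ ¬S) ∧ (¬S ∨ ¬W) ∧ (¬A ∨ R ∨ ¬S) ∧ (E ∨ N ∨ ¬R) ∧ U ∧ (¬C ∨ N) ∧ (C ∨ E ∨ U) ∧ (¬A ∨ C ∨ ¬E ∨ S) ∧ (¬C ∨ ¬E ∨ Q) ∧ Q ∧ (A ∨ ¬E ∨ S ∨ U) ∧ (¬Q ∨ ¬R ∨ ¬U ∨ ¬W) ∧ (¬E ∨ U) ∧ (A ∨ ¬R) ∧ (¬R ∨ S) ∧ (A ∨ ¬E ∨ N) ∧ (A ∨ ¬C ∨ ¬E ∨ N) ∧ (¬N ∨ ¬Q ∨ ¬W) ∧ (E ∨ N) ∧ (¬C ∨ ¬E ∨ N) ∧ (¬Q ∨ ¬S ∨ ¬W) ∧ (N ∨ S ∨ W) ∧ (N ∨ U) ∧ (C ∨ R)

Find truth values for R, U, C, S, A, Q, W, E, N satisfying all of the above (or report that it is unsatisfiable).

R = False, U = True, C = True, S = False, A = True, Q = True, W = False, E = False, N = True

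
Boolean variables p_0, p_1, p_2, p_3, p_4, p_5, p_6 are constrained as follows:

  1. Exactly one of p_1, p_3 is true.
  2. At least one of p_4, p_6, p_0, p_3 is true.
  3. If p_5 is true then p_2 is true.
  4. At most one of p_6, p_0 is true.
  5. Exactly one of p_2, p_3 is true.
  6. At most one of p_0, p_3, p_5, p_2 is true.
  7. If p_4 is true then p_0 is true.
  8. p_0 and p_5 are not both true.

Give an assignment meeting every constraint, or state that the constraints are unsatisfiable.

p_0 = False, p_1 = True, p_2 = True, p_3 = False, p_4 = False, p_5 = False, p_6 = True

  (1) {p_1, p_3}: 1 true — exactly one ✓
  (2) {p_4, p_6, p_0, p_3}: 1 true — at least one ✓
  (3) p_5=F ⇒ p_2: vacuous ✓
  (4) {p_6, p_0}: 1 true — at most one ✓
  (5) {p_2, p_3}: 1 true — exactly one ✓
  (6) {p_0, p_3, p_5, p_2}: 1 true — at most one ✓
  (7) p_4=F ⇒ p_0: vacuous ✓
  (8) p_0=F, p_5=F — not both ✓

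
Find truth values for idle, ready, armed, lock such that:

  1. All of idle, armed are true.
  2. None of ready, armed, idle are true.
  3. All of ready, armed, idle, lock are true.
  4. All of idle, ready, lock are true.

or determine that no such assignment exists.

Case idle = True:
  Constraint (2) is violated (idle=T) — contradiction.
Case idle = False:
  Constraint (1) is violated (idle=F) — contradiction.
Both cases fail — unsatisfiable.

No satisfying assignment exists.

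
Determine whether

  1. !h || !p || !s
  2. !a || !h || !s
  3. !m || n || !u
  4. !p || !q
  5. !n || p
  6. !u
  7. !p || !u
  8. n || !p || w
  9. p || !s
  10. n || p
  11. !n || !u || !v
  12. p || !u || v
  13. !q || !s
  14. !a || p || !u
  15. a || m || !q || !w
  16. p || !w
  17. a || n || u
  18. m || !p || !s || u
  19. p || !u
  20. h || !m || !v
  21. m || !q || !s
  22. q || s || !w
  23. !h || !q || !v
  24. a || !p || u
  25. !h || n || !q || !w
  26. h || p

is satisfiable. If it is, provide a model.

p=T; a=T; q=F; s=F; m=T; h=T; w=F; u=F; n=T; v=T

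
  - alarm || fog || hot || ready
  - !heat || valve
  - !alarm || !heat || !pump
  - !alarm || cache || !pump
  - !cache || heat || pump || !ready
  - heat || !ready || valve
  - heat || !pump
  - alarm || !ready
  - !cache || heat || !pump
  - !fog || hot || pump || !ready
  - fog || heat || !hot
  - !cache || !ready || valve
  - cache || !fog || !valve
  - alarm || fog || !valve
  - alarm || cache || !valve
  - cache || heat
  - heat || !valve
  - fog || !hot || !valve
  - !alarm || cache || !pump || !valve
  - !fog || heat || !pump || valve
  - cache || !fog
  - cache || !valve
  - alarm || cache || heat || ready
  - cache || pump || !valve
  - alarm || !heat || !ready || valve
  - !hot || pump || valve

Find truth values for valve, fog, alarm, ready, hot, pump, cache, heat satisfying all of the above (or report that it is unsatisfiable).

Set valve = True.
  then (heat || !valve) forces heat = True.
  then (cache || !valve) forces cache = True.
Set fog = True.
Set alarm = False.
  then (alarm || !ready) forces ready = False.
Set hot = False.
Set pump = False.
All clauses satisfied.

valve=T; fog=T; alarm=F; ready=F; hot=F; pump=F; cache=T; heat=T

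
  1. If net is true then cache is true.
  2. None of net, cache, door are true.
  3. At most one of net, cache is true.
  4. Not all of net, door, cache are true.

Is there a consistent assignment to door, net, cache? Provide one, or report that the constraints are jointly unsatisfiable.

door = False; net = False; cache = False

  (1) net=F ⇒ cache: vacuous ✓
  (2) {net, cache, door}: 0 true — none ✓
  (3) {net, cache}: 0 true — at most one ✓
  (4) {net, door, cache}: 0/3 true — not all ✓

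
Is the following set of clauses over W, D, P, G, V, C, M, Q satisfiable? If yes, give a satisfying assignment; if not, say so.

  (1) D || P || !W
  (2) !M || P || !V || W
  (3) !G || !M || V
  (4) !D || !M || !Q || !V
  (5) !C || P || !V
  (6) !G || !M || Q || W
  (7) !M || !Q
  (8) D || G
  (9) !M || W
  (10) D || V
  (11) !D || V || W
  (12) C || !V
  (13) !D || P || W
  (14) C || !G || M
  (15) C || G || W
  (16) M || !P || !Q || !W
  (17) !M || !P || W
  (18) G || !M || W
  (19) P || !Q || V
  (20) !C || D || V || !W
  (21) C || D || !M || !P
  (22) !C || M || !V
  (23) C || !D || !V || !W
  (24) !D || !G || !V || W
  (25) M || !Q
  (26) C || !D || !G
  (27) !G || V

W = True, D = True, P = True, G = False, V = False, C = True, M = False, Q = False

Set W = True.
Set D = True.
Set P = True.
Set G = False.
Set V = False.
Set C = True.
Set M = False.
  then (M || !P || !Q || !W) forces Q = False.
All clauses satisfied.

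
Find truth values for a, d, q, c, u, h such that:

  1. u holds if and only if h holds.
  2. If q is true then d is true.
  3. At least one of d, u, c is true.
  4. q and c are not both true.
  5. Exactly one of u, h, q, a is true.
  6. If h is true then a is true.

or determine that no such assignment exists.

a=F, d=T, q=T, c=F, u=F, h=F

  (1) u=F, h=F — same ✓
  (2) q=T ⇒ d: T ✓
  (3) {d, u, c}: 1 true — at least one ✓
  (4) q=T, c=F — not both ✓
  (5) {u, h, q, a}: 1 true — exactly one ✓
  (6) h=F ⇒ a: vacuous ✓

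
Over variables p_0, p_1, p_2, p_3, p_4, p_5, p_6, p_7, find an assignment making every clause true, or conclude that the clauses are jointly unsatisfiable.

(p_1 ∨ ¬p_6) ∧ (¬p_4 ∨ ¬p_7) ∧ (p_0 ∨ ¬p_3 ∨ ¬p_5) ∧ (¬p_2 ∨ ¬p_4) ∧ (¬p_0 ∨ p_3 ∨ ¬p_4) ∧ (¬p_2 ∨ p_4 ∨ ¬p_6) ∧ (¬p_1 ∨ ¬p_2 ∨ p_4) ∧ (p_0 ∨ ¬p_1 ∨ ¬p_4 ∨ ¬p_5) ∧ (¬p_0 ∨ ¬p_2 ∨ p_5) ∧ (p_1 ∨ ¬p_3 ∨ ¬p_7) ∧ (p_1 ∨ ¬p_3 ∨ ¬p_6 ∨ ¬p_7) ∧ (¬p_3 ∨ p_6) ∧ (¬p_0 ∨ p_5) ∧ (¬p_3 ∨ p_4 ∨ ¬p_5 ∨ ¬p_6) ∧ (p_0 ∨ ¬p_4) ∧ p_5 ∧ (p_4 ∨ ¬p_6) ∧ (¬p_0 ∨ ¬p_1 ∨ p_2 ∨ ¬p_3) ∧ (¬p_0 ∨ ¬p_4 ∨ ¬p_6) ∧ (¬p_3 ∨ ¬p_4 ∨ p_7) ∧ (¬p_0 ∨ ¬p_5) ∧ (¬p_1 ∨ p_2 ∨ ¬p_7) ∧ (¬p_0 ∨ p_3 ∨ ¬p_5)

Unit clause (p_5) forces p_5 = True.
In (¬p_0 ∨ ¬p_5) only ¬p_0 is left, so p_0 = False.
In (p_0 ∨ ¬p_3 ∨ ¬p_5) only ¬p_3 is left, so p_3 = False.
In (p_0 ∨ ¬p_4) only ¬p_4 is left, so p_4 = False.
In (p_4 ∨ ¬p_6) only ¬p_6 is left, so p_6 = False.
Set p_1 = False.
Set p_2 = True.
Set p_7 = False.
All clauses satisfied.

p_0 = False, p_1 = False, p_2 = True, p_3 = False, p_4 = False, p_5 = True, p_6 = False, p_7 = False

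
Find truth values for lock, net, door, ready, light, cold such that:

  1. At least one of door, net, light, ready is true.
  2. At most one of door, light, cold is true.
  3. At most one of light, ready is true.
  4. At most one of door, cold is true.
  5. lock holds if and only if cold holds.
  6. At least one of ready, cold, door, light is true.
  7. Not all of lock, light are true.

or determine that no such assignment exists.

lock = True, net = False, door = False, ready = True, light = False, cold = True

  (1) {door, net, light, ready}: 1 true — at least one ✓
  (2) {door, light, cold}: 1 true — at most one ✓
  (3) {light, ready}: 1 true — at most one ✓
  (4) {door, cold}: 1 true — at most one ✓
  (5) lock=T, cold=T — same ✓
  (6) {ready, cold, door, light}: 2 true — at least one ✓
  (7) {lock, light}: 1/2 true — not all ✓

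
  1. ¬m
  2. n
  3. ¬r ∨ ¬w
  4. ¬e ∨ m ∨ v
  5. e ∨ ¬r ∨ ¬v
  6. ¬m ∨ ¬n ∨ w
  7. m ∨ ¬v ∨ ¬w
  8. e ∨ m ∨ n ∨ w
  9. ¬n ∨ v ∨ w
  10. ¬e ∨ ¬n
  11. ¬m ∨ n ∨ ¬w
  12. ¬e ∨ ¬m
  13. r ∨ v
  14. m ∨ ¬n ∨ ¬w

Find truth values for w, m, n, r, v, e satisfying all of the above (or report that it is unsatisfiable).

Unit clause (¬m) forces m = False.
Unit clause (n) forces n = True.
In (¬e ∨ ¬n) only ¬e is left, so e = False.
In (m ∨ ¬n ∨ ¬w) only ¬w is left, so w = False.
In (¬n ∨ v ∨ w) only v is left, so v = True.
In (e ∨ ¬r ∨ ¬v) only ¬r is left, so r = False.
All clauses satisfied.

w = False, m = False, n = True, r = False, v = True, e = False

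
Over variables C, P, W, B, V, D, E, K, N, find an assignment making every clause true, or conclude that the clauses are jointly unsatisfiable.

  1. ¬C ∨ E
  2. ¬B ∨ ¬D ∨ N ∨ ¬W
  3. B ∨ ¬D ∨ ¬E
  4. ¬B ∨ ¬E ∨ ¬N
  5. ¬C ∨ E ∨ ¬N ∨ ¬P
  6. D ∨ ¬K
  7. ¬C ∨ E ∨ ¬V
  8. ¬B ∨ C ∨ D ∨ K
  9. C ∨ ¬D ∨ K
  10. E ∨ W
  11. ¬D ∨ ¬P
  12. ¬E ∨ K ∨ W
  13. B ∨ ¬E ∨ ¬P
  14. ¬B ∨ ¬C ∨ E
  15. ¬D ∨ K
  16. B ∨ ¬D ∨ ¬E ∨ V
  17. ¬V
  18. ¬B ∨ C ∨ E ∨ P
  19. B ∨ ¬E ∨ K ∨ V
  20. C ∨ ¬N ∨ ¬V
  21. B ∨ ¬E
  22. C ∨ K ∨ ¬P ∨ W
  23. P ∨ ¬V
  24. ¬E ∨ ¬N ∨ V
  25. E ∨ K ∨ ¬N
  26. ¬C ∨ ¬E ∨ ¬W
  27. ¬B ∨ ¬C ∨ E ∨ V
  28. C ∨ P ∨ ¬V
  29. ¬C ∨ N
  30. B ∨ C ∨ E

C: False; P: False; W: False; B: True; V: False; D: True; E: True; K: True; N: False

Unit clause (¬V) forces V = False.
Try C = True:
  (¬C ∨ E) forces E = True.
  (B ∨ ¬E) forces B = True.
  (¬B ∨ ¬E ∨ ¬N) forces N = False.
  clause (¬C ∨ N) is falsified — backtrack.
So C = False.
Set P = False.
Set W = False.
  then (E ∨ W) forces E = True.
  then (¬E ∨ K ∨ W) forces K = True.
  then (B ∨ ¬E) forces B = True.
  then (¬E ∨ ¬N ∨ V) forces N = False.
  then (D ∨ ¬K) forces D = True.
All clauses satisfied.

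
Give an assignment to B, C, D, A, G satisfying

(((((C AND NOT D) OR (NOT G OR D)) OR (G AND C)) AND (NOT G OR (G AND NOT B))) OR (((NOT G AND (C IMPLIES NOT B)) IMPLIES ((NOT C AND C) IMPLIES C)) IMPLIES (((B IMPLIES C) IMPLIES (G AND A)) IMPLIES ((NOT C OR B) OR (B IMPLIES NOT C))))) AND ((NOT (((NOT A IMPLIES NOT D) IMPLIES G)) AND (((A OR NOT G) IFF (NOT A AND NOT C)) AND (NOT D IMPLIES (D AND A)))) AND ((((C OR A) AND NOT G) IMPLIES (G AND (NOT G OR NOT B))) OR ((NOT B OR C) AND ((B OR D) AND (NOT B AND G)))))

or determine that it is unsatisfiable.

Case G = True: the conjunct NOT (((NOT A IMPLIES NOT D) IMPLIES G)) becomes NOT (((NOT A IMPLIES NOT D) IMPLIES True)) = False.
Case G = False: the formula simplifies to (NOT (NOT ((NOT A IMPLIES NOT D))) AND ((NOT A AND NOT C) AND (NOT D IMPLIES (D AND A)))) AND NOT ((C OR A)).
  A = True: the conjunct NOT A is False.
  A = False: simplifies to (NOT (NOT (NOT D)) AND (NOT C AND D)) AND NOT C.
    D = True: the conjunct NOT (NOT (NOT D)) becomes NOT (NOT False) = False.
    D = False: the conjunct D is False.
Both cases fail — unsatisfiable.

The formula is unsatisfiable.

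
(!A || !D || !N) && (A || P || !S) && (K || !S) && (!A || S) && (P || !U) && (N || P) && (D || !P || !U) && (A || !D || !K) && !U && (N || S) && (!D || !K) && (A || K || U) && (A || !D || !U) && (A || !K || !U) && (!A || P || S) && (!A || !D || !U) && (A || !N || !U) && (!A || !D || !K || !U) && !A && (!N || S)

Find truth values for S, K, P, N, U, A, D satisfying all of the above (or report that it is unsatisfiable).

S = True, K = True, P = True, N = False, U = False, A = False, D = False

Unit clause (!U) forces U = False.
Unit clause (!A) forces A = False.
In (A || K || U) only K is left, so K = True.
In (A || !D || !K) only !D is left, so D = False.
Set S = True.
  then (A || P || !S) forces P = True.
Set N = False.
All clauses satisfied.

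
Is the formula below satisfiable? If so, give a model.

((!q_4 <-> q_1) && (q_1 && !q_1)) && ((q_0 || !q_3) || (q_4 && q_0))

Unsatisfiable

Case q_1 = True: the conjunct !q_1 is False.
Case q_1 = False: the conjunct q_1 is False.
Both cases fail — unsatisfiable.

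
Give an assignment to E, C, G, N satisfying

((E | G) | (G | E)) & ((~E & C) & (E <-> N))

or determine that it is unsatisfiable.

E = False, C = True, G = True, N = False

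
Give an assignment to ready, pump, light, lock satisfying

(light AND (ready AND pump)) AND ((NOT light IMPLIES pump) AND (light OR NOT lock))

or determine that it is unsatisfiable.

ready = True, pump = True, light = True, lock = False

  light AND (ready AND pump) = True
    ready AND pump = True
  (NOT light IMPLIES pump) AND (light OR NOT lock) = True
    NOT light IMPLIES pump = True
      NOT light = False
    light OR NOT lock = True
      NOT lock = True
Both conjuncts True, so the formula holds.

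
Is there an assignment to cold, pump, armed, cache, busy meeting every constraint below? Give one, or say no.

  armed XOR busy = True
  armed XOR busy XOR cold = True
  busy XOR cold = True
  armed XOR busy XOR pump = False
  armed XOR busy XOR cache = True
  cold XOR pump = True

cold = False, pump = True, armed = False, cache = False, busy = True

armed XOR busy = F XOR T = True ✓
armed XOR busy XOR cold = F XOR T XOR F = True ✓
busy XOR cold = T XOR F = True ✓
armed XOR busy XOR pump = F XOR T XOR T = False ✓
armed XOR busy XOR cache = F XOR T XOR F = True ✓
cold XOR pump = F XOR T = True ✓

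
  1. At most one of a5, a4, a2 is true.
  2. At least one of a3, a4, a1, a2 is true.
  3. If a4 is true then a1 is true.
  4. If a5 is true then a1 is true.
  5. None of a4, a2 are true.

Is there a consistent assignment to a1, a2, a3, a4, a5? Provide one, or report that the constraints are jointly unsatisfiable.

a1=T; a2=F; a3=T; a4=F; a5=T

  (1) {a5, a4, a2}: 1 true — at most one ✓
  (2) {a3, a4, a1, a2}: 2 true — at least one ✓
  (3) a4=F ⇒ a1: vacuous ✓
  (4) a5=T ⇒ a1: T ✓
  (5) {a4, a2}: 0 true — none ✓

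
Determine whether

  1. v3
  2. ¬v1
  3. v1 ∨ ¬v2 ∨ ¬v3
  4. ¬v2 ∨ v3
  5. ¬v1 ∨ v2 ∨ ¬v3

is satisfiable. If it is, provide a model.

v1: False, v2: False, v3: True

Unit clause (v3) forces v3 = True.
Unit clause (¬v1) forces v1 = False.
In (v1 ∨ ¬v2 ∨ ¬v3) only ¬v2 is left, so v2 = False.
Check each clause:
  (v3): v3 holds.
  (¬v1): ¬v1 holds.
  (v1 ∨ ¬v2 ∨ ¬v3): ¬v2 holds.
  (¬v2 ∨ v3): ¬v2 holds.
  (¬v1 ∨ v2 ∨ ¬v3): ¬v1 holds.
All clauses satisfied.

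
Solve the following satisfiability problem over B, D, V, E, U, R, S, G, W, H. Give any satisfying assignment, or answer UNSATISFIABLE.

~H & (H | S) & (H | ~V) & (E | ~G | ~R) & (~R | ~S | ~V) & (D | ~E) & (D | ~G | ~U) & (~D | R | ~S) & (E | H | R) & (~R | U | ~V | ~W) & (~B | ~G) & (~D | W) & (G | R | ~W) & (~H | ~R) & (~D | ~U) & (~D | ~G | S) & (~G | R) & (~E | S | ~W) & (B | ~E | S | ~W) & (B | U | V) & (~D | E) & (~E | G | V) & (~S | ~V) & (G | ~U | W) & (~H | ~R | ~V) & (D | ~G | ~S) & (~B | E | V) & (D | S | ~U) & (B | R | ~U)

B = False; D = False; V = False; E = False; U = True; R = True; S = True; G = False; W = True; H = False

Unit clause (~H) forces H = False.
In (H | S) only S is left, so S = True.
In (H | ~V) only ~V is left, so V = False.
Set B = False.
  then (B | U | V) forces U = True.
  then (B | R | ~U) forces R = True.
  then (~D | ~U) forces D = False.
  then (D | ~G | ~S) forces G = False.
  then (D | ~E) forces E = False.
  then (G | ~U | W) forces W = True.
All clauses satisfied.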